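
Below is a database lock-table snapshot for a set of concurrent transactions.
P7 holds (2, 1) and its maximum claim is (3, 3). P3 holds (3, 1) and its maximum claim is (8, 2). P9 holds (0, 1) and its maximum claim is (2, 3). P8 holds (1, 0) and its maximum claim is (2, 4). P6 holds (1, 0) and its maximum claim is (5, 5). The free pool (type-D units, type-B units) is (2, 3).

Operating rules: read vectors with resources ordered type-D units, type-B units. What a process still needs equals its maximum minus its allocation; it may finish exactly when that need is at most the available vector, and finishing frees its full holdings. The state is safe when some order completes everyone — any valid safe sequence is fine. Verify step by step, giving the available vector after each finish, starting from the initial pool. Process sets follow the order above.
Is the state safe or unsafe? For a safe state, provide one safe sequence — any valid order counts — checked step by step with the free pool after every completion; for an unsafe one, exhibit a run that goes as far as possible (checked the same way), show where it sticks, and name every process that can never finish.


SAFE — a valid safe sequence is P7, P9, P6, P3, P8.
Key observation: P6 marks the first exact bind of the order: its need (4, 5) fits the free (4, 5) with zero slack on a requested resource.
Check, step by step:
  pool = (2, 3)
  run P7 (needs (1, 2), free (2, 3)); after release of (2, 1) the pool is (4, 4)
  run P9 (needs (2, 2), free (4, 4)); after release of (0, 1) the pool is (4, 5)
  run P6 (needs (4, 5), free (4, 5)); after release of (1, 0) the pool is (5, 5)
  run P3 (needs (5, 1), free (5, 5)); after release of (3, 1) the pool is (8, 6)
  run P8 (needs (1, 4), free (8, 6)); after release of (1, 0) the pool is (9, 6)


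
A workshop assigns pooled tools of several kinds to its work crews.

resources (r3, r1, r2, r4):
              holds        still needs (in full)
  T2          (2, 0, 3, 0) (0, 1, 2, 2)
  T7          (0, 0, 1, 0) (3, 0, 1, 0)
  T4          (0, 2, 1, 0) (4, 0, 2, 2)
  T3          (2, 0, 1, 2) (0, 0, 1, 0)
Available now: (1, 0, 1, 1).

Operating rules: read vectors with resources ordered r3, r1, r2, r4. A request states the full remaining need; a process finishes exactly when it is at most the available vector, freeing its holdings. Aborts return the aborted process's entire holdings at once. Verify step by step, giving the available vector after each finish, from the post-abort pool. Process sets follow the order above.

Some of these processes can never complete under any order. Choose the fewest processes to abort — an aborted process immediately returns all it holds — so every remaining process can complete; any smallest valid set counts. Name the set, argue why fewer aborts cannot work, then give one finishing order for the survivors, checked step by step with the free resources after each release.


The answer: abort T4.
Key observation: the deadlocked T2 becomes finishable only because T4 released (0, 2, 1, 0); it completes at step 3 below.
Minimality: the empty abort set fails — the state is deadlocked as it stands.
One survivor order: T3, T7, T2. Check, step by step (post-abort pool first):
  pool = (1, 2, 2, 1)
  run T3 (needs (0, 0, 1, 0), free (1, 2, 2, 1)); after release of (2, 0, 1, 2) the pool is (3, 2, 3, 3)
  run T7 (needs (3, 0, 1, 0), free (3, 2, 3, 3)); after release of (0, 0, 1, 0) the pool is (3, 2, 4, 3)
  run T2 (needs (0, 1, 2, 2), free (3, 2, 4, 3)); after release of (2, 0, 3, 0) the pool is (5, 2, 7, 3)


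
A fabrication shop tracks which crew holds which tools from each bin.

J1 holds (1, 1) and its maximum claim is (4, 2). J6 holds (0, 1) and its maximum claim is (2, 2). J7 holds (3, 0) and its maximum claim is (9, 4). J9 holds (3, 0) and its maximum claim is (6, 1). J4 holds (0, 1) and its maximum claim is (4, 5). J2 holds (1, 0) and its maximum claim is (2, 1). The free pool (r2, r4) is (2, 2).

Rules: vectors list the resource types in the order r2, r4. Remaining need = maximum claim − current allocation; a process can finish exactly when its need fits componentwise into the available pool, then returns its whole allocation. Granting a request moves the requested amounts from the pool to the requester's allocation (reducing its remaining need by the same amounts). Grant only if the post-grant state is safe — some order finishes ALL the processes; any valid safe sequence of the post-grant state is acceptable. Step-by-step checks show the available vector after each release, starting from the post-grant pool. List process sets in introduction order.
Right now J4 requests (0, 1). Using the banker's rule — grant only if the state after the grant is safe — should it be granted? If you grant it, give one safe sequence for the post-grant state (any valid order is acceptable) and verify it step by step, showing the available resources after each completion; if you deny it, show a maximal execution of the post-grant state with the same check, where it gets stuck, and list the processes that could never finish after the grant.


GRANT. The post-grant state is safe; one safe sequence: J2, J6, J1, J9, J4, J7.
Key observation: post-grant, (2, 1) remains, and an order beginning with J2 completes everyone.
Step-by-step check of the post-grant state:
  pool = (2, 1)
  run J2 (needs (1, 1), free (2, 1)); after release of (1, 0) the pool is (3, 1)
  run J6 (needs (2, 1), free (3, 1)); after release of (0, 1) the pool is (3, 2)
  run J1 (needs (3, 1), free (3, 2)); after release of (1, 1) the pool is (4, 3)
  run J9 (needs (3, 1), free (4, 3)); after release of (3, 0) the pool is (7, 3)
  run J4 (needs (4, 3), free (7, 3)); after release of (0, 2) the pool is (7, 5)
  run J7 (needs (6, 4), free (7, 5)); after release of (3, 0) the pool is (10, 5)


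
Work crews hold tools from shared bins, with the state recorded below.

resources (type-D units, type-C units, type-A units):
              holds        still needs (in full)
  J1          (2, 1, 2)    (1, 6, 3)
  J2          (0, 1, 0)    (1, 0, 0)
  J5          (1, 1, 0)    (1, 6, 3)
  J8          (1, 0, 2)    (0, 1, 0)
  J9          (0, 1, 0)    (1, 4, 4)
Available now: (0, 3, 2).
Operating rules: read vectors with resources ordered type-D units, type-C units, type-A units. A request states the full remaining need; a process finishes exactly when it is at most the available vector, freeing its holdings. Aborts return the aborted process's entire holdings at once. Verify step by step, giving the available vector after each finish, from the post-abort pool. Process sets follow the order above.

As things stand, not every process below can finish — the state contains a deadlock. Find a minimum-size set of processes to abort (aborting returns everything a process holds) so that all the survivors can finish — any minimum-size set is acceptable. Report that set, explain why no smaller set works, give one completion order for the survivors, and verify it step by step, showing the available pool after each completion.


Abort J1.
Key observation: J5 had no path to completion before; after the abort of J1 ((2, 1, 2) returned), step 3 is where it fits.
Minimality: the empty abort set fails — the state is deadlocked as it stands.
One survivor order: J9, J2, J5, J8. Check, step by step (post-abort pool first):
  pool = (2, 4, 4)
  J9: need (1, 4, 4) fits (2, 4, 4); releases (0, 1, 0), pool now (2, 5, 4)
  J2: need (1, 0, 0) fits (2, 5, 4); releases (0, 1, 0), pool now (2, 6, 4)
  J5: need (1, 6, 3) fits (2, 6, 4); releases (1, 1, 0), pool now (3, 7, 4)
  J8: need (0, 1, 0) fits (3, 7, 4); releases (1, 0, 2), pool now (4, 7, 6)


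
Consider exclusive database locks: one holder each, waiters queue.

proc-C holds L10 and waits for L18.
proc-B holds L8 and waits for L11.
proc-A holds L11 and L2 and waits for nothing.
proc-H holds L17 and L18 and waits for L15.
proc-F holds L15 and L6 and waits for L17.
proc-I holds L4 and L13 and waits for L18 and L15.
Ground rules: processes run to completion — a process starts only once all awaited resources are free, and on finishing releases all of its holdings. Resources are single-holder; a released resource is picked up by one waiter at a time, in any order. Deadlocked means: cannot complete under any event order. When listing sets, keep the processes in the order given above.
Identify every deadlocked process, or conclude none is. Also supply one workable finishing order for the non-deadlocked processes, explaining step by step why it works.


Deadlocked set: proc-C, proc-H, proc-F and proc-I.
Key observation: the cycle proc-H -> proc-F -> proc-H can never break — each member waits on the next; proc-C and proc-I wait into the deadlock from upstream.
The rest can finish in the order proc-A, proc-B.
Step-by-step check:
  proc-A: no waits; runs immediately, freeing L11 and L2
  run proc-B (all its waits — L11 — are resolved); releases L8


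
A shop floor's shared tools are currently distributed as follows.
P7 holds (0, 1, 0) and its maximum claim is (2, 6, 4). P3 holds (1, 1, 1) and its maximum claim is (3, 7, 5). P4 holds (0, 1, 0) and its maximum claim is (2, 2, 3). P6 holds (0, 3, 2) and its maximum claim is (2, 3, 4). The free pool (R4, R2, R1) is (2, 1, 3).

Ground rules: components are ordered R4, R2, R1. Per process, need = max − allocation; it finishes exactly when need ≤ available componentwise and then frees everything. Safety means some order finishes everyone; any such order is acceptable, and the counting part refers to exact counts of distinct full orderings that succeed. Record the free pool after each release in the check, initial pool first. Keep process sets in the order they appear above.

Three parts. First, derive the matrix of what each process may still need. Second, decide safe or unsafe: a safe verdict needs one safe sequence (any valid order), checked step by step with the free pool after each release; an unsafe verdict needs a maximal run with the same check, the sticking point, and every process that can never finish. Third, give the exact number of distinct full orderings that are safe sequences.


(1) Need matrix, components ordered R4, R2, R1:
  P7: (2, 5, 4)
  P3: (2, 6, 4)
  P4: (2, 1, 3)
  P6: (2, 0, 2)
(2) The state is SAFE; one workable sequence: P4, P6, P7, P3.
Key observation: the order's first zero-slack moment is P4 ((2, 1, 3) needed, (2, 1, 3) free — a requested resource with nothing to spare).
Verifying each step:
  pool = (2, 1, 3)
  P4 needs (2, 1, 3) <= (2, 1, 3) -> finishes; pool += (0, 1, 0) = (2, 2, 3)
  P6 needs (2, 0, 2) <= (2, 2, 3) -> finishes; pool += (0, 3, 2) = (2, 5, 5)
  P7 needs (2, 5, 4) <= (2, 5, 5) -> finishes; pool += (0, 1, 0) = (2, 6, 5)
  P3 needs (2, 6, 4) <= (2, 6, 5) -> finishes; pool += (1, 1, 1) = (3, 7, 6)
(3) Precisely 2 of the possible complete orderings are safe sequences.


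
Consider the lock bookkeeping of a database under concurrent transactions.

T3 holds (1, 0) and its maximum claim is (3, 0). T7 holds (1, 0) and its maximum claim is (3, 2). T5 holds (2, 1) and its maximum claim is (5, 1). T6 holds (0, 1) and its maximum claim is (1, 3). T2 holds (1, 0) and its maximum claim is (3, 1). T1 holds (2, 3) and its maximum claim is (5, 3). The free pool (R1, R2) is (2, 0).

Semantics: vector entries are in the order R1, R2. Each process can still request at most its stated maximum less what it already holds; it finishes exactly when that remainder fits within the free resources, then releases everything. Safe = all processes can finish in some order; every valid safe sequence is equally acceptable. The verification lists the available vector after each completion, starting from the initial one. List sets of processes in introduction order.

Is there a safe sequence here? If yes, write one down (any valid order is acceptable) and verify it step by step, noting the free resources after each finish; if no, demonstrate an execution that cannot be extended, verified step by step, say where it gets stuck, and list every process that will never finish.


The state is SAFE; one workable sequence: T3, T1, T2, T7, T5, T6.
Key observation: T3 is the earliest step where a requested resource binds exactly: need (2, 0), pool (2, 0) at its turn.
Check, step by step:
  pool = (2, 0)
  T3: need (2, 0) fits (2, 0); releases (1, 0), pool now (3, 0)
  T1: need (3, 0) fits (3, 0); releases (2, 3), pool now (5, 3)
  T2: need (2, 1) fits (5, 3); releases (1, 0), pool now (6, 3)
  T7: need (2, 2) fits (6, 3); releases (1, 0), pool now (7, 3)
  T5: need (3, 0) fits (7, 3); releases (2, 1), pool now (9, 4)
  T6: need (1, 2) fits (9, 4); releases (0, 1), pool now (9, 5)


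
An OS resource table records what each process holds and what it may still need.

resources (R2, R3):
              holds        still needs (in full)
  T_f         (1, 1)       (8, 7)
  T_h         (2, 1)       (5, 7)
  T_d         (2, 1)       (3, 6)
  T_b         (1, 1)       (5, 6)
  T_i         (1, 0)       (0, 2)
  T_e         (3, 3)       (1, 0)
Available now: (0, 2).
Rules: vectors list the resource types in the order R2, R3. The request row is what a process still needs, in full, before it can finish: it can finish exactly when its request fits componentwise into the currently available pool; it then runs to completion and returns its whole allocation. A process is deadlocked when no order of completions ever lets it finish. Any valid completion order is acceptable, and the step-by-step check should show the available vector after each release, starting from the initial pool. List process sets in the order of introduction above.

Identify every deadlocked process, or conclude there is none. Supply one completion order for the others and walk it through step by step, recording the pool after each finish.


Deadlocked set: T_f, T_h, T_d and T_b.
Key observation: even finishing T_i, T_e leaves just (4, 5) free — too little R3 for any of the remaining processes.
The rest can finish in the order T_i, T_e. Check, step by step:
  pool = (0, 2)
  T_i needs (0, 2) <= (0, 2) -> finishes; pool += (1, 0) = (1, 2)
  T_e needs (1, 0) <= (1, 2) -> finishes; pool += (3, 3) = (4, 5)
The stuck group stays short no matter what:
  T_f cannot run: need (8, 7) vs free (4, 5) (insufficient R2 and R3)
  T_h cannot run: need (5, 7) vs free (4, 5) (insufficient R2 and R3)
  T_d cannot run: need (3, 6) vs free (4, 5) (insufficient R3)
  T_b cannot run: need (5, 6) vs free (4, 5) (insufficient R2 and R3)


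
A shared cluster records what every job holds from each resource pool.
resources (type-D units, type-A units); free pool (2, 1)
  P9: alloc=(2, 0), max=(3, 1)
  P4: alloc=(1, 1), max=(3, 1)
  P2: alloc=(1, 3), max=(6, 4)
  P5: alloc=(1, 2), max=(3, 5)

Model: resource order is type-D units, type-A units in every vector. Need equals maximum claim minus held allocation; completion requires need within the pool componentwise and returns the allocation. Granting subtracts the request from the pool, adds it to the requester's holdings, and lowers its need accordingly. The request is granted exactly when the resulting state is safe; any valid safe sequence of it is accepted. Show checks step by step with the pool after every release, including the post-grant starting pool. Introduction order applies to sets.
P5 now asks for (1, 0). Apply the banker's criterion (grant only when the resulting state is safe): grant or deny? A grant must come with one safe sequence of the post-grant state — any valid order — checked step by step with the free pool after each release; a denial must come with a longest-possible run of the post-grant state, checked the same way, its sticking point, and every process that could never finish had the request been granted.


DENY. Granting would leave the state unsafe.
Key observation: after P9, P4 the pool peaks at (4, 2), and each blocked process is short somewhere: P2 on type-D units; P5 on type-A units.
After a pretend grant, a maximal execution: P9, P4 — then nothing else fits. Walking it through:
  pool = (1, 1)
  P9: need (1, 1) fits (1, 1); releases (2, 0), pool now (3, 1)
  P4: need (2, 0) fits (3, 1); releases (1, 1), pool now (4, 2)
  P2 still needs (5, 1) but only (4, 2) is free — short on type-D units
  P5 still needs (1, 3) but only (4, 2) is free — short on type-A units
Post-grant, the permanently blocked set is P2 and P5.


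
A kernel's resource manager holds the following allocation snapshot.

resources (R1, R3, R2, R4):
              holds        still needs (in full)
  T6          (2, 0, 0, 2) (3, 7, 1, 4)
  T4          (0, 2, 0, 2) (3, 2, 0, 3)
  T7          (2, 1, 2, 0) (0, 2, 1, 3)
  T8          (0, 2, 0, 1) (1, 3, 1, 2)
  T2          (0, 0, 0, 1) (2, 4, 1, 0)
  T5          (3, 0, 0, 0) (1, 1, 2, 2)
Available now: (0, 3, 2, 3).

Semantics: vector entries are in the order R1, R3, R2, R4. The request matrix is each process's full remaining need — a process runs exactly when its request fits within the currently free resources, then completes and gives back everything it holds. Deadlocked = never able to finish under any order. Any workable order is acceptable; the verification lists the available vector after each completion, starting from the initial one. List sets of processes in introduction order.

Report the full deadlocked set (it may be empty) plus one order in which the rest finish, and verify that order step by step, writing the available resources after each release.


The deadlocked set is empty.
Key observation: beginning at T7, releases accumulate fast enough that every process eventually fits.
The rest can finish in the order T7, T8, T2, T5, T4, T6. Step-by-step check:
  pool = (0, 3, 2, 3)
  T7 needs (0, 2, 1, 3) <= (0, 3, 2, 3) -> finishes; pool += (2, 1, 2, 0) = (2, 4, 4, 3)
  T8 needs (1, 3, 1, 2) <= (2, 4, 4, 3) -> finishes; pool += (0, 2, 0, 1) = (2, 6, 4, 4)
  T2 needs (2, 4, 1, 0) <= (2, 6, 4, 4) -> finishes; pool += (0, 0, 0, 1) = (2, 6, 4, 5)
  T5 needs (1, 1, 2, 2) <= (2, 6, 4, 5) -> finishes; pool += (3, 0, 0, 0) = (5, 6, 4, 5)
  T4 needs (3, 2, 0, 3) <= (5, 6, 4, 5) -> finishes; pool += (0, 2, 0, 2) = (5, 8, 4, 7)
  T6 needs (3, 7, 1, 4) <= (5, 8, 4, 7) -> finishes; pool += (2, 0, 0, 2) = (7, 8, 4, 9)


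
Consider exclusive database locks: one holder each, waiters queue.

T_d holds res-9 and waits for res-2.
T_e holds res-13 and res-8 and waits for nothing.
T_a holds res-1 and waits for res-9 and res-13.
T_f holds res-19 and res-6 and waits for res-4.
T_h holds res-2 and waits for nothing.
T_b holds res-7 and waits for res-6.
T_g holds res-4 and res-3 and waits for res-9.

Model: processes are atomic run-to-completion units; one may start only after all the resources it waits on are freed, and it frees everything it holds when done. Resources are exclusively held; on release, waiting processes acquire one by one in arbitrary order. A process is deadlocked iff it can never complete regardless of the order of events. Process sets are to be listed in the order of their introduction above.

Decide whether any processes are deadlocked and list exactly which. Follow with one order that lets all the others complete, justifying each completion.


The deadlocked set is empty.
Key observation: all waits point, directly or indirectly, at processes that can finish, so nothing is permanently blocked.
The rest can finish in the order T_h, T_e, T_d, T_g, T_f, T_b, T_a.
Step-by-step check:
  T_h: no waits; runs immediately, freeing res-2
  T_e: no waits; runs immediately, freeing res-13 and res-8
  T_d waits on res-2 — all released -> runs and releases res-9
  T_g waits on res-9 — all released -> runs and releases res-4 and res-3
  T_f waits on res-4 — all released -> runs and releases res-19 and res-6
  T_b waits on res-6 — all released -> runs and releases res-7
  T_a waits on res-9 and res-13 — all released -> runs and releases res-1


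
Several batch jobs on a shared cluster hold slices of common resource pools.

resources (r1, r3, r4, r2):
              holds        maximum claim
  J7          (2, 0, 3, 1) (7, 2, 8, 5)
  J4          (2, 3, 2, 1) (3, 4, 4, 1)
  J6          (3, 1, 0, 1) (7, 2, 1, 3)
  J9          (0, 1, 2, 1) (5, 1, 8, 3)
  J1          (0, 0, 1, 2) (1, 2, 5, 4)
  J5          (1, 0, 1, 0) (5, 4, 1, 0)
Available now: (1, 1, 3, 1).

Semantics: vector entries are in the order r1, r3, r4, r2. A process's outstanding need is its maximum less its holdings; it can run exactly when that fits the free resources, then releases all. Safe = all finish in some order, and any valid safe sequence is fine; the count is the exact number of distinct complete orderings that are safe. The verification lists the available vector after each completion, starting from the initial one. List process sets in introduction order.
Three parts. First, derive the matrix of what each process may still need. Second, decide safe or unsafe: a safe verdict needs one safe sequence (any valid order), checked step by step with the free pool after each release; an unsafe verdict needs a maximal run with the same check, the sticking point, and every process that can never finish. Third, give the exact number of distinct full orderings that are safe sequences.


(1) Outstanding need per process (order r1, r3, r4, r2):
  J7: (5, 2, 5, 4)
  J4: (1, 1, 2, 0)
  J6: (4, 1, 1, 2)
  J9: (5, 0, 6, 2)
  J1: (1, 2, 4, 2)
  J5: (4, 4, 0, 0)
(2) UNSAFE.
Key observation: r1 is the bottleneck — with J4, J1 done the pool holds (3, 4, 6, 4), short of every remaining need.
The run J4, J1 cannot be extended any further. Walking it through:
  pool = (1, 1, 3, 1)
  J4 needs (1, 1, 2, 0) <= (1, 1, 3, 1) -> finishes; pool += (2, 3, 2, 1) = (3, 4, 5, 2)
  J1 needs (1, 2, 4, 2) <= (3, 4, 5, 2) -> finishes; pool += (0, 0, 1, 2) = (3, 4, 6, 4)
  J7 cannot run: need (5, 2, 5, 4) vs free (3, 4, 6, 4) (insufficient r1)
  J6 cannot run: need (4, 1, 1, 2) vs free (3, 4, 6, 4) (insufficient r1)
  J9 cannot run: need (5, 0, 6, 2) vs free (3, 4, 6, 4) (insufficient r1)
  J5 cannot run: need (4, 4, 0, 0) vs free (3, 4, 6, 4) (insufficient r1)
Processes that can never finish: J7, J6, J9 and J5.
(3) Exactly 0 of the possible complete orderings are safe sequences.


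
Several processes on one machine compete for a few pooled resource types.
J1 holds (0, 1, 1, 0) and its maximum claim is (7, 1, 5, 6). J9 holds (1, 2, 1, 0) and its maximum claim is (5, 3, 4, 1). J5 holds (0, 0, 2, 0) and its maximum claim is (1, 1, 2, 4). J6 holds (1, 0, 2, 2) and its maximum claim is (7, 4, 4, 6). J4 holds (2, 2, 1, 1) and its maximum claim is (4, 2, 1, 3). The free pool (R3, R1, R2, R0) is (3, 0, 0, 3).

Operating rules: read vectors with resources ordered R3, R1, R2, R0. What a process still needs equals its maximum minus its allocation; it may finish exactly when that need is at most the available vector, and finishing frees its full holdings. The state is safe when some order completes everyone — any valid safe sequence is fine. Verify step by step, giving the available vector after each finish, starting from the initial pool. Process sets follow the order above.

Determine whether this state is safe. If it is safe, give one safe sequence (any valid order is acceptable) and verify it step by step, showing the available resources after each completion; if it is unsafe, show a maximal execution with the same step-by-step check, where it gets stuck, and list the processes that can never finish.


SAFE. One safe sequence: J4, J5, J9, J6, J1.
Key observation: J5 is the earliest step where a requested resource binds exactly: need (1, 1, 0, 4), pool (5, 2, 1, 4) at its turn.
Check, step by step:
  pool = (3, 0, 0, 3)
  run J4 (needs (2, 0, 0, 2), free (3, 0, 0, 3)); after release of (2, 2, 1, 1) the pool is (5, 2, 1, 4)
  run J5 (needs (1, 1, 0, 4), free (5, 2, 1, 4)); after release of (0, 0, 2, 0) the pool is (5, 2, 3, 4)
  run J9 (needs (4, 1, 3, 1), free (5, 2, 3, 4)); after release of (1, 2, 1, 0) the pool is (6, 4, 4, 4)
  run J6 (needs (6, 4, 2, 4), free (6, 4, 4, 4)); after release of (1, 0, 2, 2) the pool is (7, 4, 6, 6)
  run J1 (needs (7, 0, 4, 6), free (7, 4, 6, 6)); after release of (0, 1, 1, 0) the pool is (7, 5, 7, 6)


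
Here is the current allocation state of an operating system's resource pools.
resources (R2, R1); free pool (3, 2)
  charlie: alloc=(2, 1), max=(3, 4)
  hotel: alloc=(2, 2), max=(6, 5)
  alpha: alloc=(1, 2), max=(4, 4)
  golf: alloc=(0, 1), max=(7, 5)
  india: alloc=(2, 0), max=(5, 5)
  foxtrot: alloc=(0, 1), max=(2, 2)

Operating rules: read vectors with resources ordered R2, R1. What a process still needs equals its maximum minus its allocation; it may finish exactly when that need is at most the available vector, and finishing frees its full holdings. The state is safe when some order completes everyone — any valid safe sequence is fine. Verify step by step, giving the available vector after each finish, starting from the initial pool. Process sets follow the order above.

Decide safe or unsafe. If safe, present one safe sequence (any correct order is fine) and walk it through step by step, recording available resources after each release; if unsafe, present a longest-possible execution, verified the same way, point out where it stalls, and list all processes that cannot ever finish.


SAFE, for example via the order alpha, hotel, charlie, foxtrot, india, golf.
Key observation: at alpha the run first touches a limit — (3, 2) against (3, 2), exact on a resource it actually requests.
Step-by-step check:
  pool = (3, 2)
  alpha: need (3, 2) fits (3, 2); releases (1, 2), pool now (4, 4)
  hotel: need (4, 3) fits (4, 4); releases (2, 2), pool now (6, 6)
  charlie: need (1, 3) fits (6, 6); releases (2, 1), pool now (8, 7)
  foxtrot: need (2, 1) fits (8, 7); releases (0, 1), pool now (8, 8)
  india: need (3, 5) fits (8, 8); releases (2, 0), pool now (10, 8)
  golf: need (7, 4) fits (10, 8); releases (0, 1), pool now (10, 9)


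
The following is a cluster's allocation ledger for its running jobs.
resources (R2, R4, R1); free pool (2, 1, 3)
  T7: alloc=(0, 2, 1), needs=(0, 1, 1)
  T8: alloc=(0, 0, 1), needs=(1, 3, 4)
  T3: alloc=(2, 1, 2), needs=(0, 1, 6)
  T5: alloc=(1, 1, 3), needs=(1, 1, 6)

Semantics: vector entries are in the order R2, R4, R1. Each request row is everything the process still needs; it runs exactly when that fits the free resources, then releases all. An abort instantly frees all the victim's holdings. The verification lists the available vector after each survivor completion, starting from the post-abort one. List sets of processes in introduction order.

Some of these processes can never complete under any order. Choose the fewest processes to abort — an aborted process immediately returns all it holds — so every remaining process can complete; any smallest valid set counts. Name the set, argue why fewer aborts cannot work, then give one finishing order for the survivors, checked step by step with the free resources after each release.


Minimum abort set: T5.
Key observation: the deadlocked T3 becomes finishable only because T5 released (1, 1, 3); it completes at step 1 below.
No smaller set exists: with zero aborts the deadlock remains.
One survivor order: T3, T8, T7. Walking it through (post-abort pool first):
  pool = (3, 2, 6)
  T3: need (0, 1, 6) fits (3, 2, 6); releases (2, 1, 2), pool now (5, 3, 8)
  T8: need (1, 3, 4) fits (5, 3, 8); releases (0, 0, 1), pool now (5, 3, 9)
  T7: need (0, 1, 1) fits (5, 3, 9); releases (0, 2, 1), pool now (5, 5, 10)


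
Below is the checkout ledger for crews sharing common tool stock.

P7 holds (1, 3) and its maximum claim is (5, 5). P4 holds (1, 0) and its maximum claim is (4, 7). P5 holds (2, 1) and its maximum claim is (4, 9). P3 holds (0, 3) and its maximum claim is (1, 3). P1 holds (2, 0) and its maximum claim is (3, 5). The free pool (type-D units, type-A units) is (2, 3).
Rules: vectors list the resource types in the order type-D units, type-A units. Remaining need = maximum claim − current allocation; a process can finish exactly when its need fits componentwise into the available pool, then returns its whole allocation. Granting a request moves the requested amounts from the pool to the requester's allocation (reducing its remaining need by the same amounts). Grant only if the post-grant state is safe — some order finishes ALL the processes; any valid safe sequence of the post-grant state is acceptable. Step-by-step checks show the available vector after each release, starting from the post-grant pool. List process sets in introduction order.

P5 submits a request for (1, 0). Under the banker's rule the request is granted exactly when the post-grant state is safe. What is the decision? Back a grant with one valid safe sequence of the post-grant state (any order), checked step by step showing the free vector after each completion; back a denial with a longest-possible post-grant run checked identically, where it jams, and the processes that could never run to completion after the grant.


DENY. Granting would leave the state unsafe.
Key observation: after P3, P1 the pool peaks at (3, 6), and each blocked process is short somewhere: P7 on type-D units; P4 on type-A units; P5 on type-A units.
On the post-grant state, P3, P1 is a maximal run — nothing extends it. Verifying each step:
  pool = (1, 3)
  P3: need (1, 0) fits (1, 3); releases (0, 3), pool now (1, 6)
  P1: need (1, 5) fits (1, 6); releases (2, 0), pool now (3, 6)
  blocked: P7 wants (4, 2), pool (3, 6) — not enough type-D units
  blocked: P4 wants (3, 7), pool (3, 6) — not enough type-A units
  blocked: P5 wants (1, 8), pool (3, 6) — not enough type-A units
Processes that could never finish after the grant: P7, P4 and P5.


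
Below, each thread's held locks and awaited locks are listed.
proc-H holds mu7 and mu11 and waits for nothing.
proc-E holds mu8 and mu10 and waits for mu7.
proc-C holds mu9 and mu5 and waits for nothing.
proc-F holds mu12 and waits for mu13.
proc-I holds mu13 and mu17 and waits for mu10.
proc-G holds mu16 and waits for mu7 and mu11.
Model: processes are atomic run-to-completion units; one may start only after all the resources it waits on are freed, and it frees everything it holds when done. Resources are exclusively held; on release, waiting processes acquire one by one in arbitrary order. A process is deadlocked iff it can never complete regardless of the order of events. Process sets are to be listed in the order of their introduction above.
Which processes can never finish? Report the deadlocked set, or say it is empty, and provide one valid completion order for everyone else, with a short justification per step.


The deadlocked set is empty.
Key observation: the wait graph is acyclic; completion cascades from the unblocked processes through everyone else.
One completion order for the rest: proc-H, proc-G, proc-E, proc-C, proc-I, proc-F.
Verifying each step:
  proc-H waits on nothing -> runs at once and releases mu7 and mu11
  proc-G waits on mu7 and mu11 — all released -> runs and releases mu16
  proc-E waits on mu7 — all released -> runs and releases mu8 and mu10
  proc-C waits on nothing -> runs at once and releases mu9 and mu5
  proc-I waits on mu10 — all released -> runs and releases mu13 and mu17
  proc-F waits on mu13 — all released -> runs and releases mu12


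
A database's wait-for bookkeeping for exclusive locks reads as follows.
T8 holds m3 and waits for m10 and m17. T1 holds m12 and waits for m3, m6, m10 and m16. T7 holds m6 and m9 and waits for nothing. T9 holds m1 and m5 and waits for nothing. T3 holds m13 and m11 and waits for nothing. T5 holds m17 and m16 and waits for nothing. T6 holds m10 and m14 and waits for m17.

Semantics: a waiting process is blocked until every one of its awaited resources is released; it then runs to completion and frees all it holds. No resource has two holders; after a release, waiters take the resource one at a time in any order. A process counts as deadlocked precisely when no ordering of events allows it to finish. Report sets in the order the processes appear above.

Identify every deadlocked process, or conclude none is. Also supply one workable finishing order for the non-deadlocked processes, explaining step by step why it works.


The deadlocked set is empty.
Key observation: every chain of waits terminates; starting from the processes that wait on nothing, all the rest unlock in turn.
The rest can finish in the order T5, T7, T3, T6, T8, T1, T9.
Walking it through:
  T5: no waits; runs immediately, freeing m17 and m16
  T7: no waits; runs immediately, freeing m6 and m9
  T3: no waits; runs immediately, freeing m13 and m11
  run T6 (all its waits — m17 — are resolved); releases m10 and m14
  run T8 (all its waits — m10 and m17 — are resolved); releases m3
  run T1 (all its waits — m3, m6, m10 and m16 — are resolved); releases m12
  T9: no waits; runs immediately, freeing m1 and m5


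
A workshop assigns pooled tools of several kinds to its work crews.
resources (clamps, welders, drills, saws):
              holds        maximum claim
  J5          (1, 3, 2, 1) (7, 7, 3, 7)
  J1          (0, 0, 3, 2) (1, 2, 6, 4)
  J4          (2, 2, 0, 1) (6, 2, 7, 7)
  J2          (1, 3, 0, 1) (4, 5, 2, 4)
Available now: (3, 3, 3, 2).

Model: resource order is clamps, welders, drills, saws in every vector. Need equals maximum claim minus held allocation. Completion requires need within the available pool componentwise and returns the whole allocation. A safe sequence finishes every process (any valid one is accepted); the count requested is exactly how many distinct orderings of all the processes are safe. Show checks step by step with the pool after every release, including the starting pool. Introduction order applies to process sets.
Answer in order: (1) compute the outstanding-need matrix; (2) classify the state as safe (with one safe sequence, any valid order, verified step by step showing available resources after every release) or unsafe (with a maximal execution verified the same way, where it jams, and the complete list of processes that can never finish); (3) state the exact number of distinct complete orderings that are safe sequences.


(1) Remaining need (order clamps, welders, drills, saws):
  J5: (6, 4, 1, 6)
  J1: (1, 2, 3, 2)
  J4: (4, 0, 7, 6)
  J2: (3, 2, 2, 3)
(2) UNSAFE.
Key observation: even finishing J1, J2 leaves just (4, 6, 6, 5) free — too little saws for any of the remaining processes.
Going as far as possible: J1, J2; after that, nothing fits. Check, step by step:
  pool = (3, 3, 3, 2)
  J1: need (1, 2, 3, 2) fits (3, 3, 3, 2); releases (0, 0, 3, 2), pool now (3, 3, 6, 4)
  J2: need (3, 2, 2, 3) fits (3, 3, 6, 4); releases (1, 3, 0, 1), pool now (4, 6, 6, 5)
  J5 still needs (6, 4, 1, 6) but only (4, 6, 6, 5) is free — short on clamps and saws
  J4 still needs (4, 0, 7, 6) but only (4, 6, 6, 5) is free — short on drills and saws
Permanently blocked: J5 and J4.
(3) The exact count: 0 of the possible complete orderings are safe sequences.


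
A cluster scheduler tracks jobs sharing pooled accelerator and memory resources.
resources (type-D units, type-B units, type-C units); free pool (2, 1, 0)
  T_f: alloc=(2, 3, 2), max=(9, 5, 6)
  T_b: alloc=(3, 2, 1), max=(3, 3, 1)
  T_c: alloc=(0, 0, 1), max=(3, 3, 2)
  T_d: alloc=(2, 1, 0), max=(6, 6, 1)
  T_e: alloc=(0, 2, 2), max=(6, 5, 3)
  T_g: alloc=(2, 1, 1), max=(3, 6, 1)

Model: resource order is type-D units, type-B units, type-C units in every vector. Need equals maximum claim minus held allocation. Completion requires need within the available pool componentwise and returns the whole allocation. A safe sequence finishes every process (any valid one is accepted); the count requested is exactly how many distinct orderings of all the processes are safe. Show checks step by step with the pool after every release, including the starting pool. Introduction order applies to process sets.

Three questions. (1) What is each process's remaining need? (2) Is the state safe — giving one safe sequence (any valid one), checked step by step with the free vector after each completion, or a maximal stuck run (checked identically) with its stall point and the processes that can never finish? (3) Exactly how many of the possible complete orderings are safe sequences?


(1) Outstanding need per process (order type-D units, type-B units, type-C units):
  T_f: (7, 2, 4)
  T_b: (0, 1, 0)
  T_c: (3, 3, 1)
  T_d: (4, 5, 1)
  T_e: (6, 3, 1)
  T_g: (1, 5, 0)
(2) The state is UNSAFE.
Key observation: after T_b, T_c the pool peaks at (5, 3, 2), and each blocked process is short somewhere: T_f on type-D units, type-C units; T_d on type-B units; T_e on type-D units; T_g on type-B units.
The run T_b, T_c cannot be extended any further. Step-by-step check:
  pool = (2, 1, 0)
  run T_b (needs (0, 1, 0), free (2, 1, 0)); after release of (3, 2, 1) the pool is (5, 3, 1)
  run T_c (needs (3, 3, 1), free (5, 3, 1)); after release of (0, 0, 1) the pool is (5, 3, 2)
  T_f cannot run: need (7, 2, 4) vs free (5, 3, 2) (insufficient type-D units and type-C units)
  T_d cannot run: need (4, 5, 1) vs free (5, 3, 2) (insufficient type-B units)
  T_e cannot run: need (6, 3, 1) vs free (5, 3, 2) (insufficient type-D units)
  T_g cannot run: need (1, 5, 0) vs free (5, 3, 2) (insufficient type-B units)
Never able to finish: T_f, T_d, T_e and T_g.
(3) Precisely 0 of the possible complete orderings are safe sequences.


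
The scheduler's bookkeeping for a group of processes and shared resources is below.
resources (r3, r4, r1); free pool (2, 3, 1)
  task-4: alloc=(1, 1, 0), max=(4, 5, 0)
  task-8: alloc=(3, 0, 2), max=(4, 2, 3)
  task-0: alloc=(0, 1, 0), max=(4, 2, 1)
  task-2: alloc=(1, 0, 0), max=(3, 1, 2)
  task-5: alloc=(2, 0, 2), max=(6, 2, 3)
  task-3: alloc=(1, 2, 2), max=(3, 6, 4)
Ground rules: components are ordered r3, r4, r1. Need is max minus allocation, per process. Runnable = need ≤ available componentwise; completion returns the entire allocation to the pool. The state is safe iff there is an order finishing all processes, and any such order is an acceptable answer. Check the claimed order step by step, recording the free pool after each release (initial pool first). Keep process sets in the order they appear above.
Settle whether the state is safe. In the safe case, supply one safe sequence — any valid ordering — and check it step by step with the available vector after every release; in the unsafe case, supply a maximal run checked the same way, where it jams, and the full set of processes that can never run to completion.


The state is SAFE; one workable sequence: task-8, task-5, task-0, task-2, task-4, task-3.
Key observation: task-8 marks the first exact bind of the order: its need (1, 2, 1) fits the free (2, 3, 1) with zero slack on a requested resource.
Check, step by step:
  pool = (2, 3, 1)
  task-8: need (1, 2, 1) fits (2, 3, 1); releases (3, 0, 2), pool now (5, 3, 3)
  task-5: need (4, 2, 1) fits (5, 3, 3); releases (2, 0, 2), pool now (7, 3, 5)
  task-0: need (4, 1, 1) fits (7, 3, 5); releases (0, 1, 0), pool now (7, 4, 5)
  task-2: need (2, 1, 2) fits (7, 4, 5); releases (1, 0, 0), pool now (8, 4, 5)
  task-4: need (3, 4, 0) fits (8, 4, 5); releases (1, 1, 0), pool now (9, 5, 5)
  task-3: need (2, 4, 2) fits (9, 5, 5); releases (1, 2, 2), pool now (10, 7, 7)


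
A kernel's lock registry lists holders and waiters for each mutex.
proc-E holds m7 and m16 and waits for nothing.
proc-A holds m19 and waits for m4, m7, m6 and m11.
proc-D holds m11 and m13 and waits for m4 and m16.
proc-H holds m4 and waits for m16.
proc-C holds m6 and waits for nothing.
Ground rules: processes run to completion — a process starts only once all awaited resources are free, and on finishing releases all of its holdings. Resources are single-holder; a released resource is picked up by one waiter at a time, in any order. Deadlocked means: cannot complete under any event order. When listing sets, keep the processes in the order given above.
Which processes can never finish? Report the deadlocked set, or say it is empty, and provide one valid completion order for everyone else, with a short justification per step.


The deadlocked set is empty.
Key observation: all waits point, directly or indirectly, at processes that can finish, so nothing is permanently blocked.
One completion order for the rest: proc-E, proc-C, proc-H, proc-D, proc-A.
Verifying each step:
  run proc-E (it waits on nothing); releases m7 and m16
  run proc-C (it waits on nothing); releases m6
  proc-H: everything it awaited (m16) is free; runs, freeing m4
  proc-D: everything it awaited (m4 and m16) is free; runs, freeing m11 and m13
  proc-A: everything it awaited (m4, m7, m6 and m11) is free; runs, freeing m19
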